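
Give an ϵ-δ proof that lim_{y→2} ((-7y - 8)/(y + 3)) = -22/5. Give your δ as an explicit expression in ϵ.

δ = min(5/2, (25/26)ϵ)

Fix ϵ > 0. We want δ > 0 with 0 < |y − 2| < δ ⇒ |(-7y - 8)/(y + 3) + 22/5| < ϵ.
Combining over a common denominator, (-7y - 8)/(y + 3) + 22/5 = [(-7y - 8)·5 − (-22)·(y + 3)] / [5·(y + 3)] = -13(y − 2) / (5(y + 3)).
So |(-7y - 8)/(y + 3) + 22/5| = 13|y − 2| / (5·|y + 3|).
Restrict δ ≤ 5/2. Then |y − 2| < 5/2 gives |y + 3| = |(y − 2) + 5| ≥ 5 − 5/2 = 5/2.
Hence |(-7y - 8)/(y + 3) + 22/5| < 13|y − 2|/(5·(5/2)) = (26/25)|y − 2|, which is < ϵ once |y − 2| < (25/26)ϵ.
Take δ = min(5/2, (25/26)ϵ). Then 0 < |y − 2| < δ forces both bounds, so |(-7y - 8)/(y + 3) + 22/5| < ϵ.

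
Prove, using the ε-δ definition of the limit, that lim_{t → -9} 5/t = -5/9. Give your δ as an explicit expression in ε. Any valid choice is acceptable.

Suppose ε > 0. We seek δ > 0 such that 0 < |t + 9| < δ implies |5/t + 5/9| < ε.
|5/t + 5/9| = 5·|-9 − t|/(9·|t|) = 5|t + 9|/(9|t|).
Restrict δ ≤ 9/2. Then |t + 9| < 9/2 gives |t| > 9/2, so 9|t| > 81/2.
Then |5/t + 5/9| < 5|t + 9|/(81/2), which is < ε when |t + 9| < (81/10)ε.
Take δ = min(9/2, (81/10)ε). Then 0 < |t + 9| < δ gives both |t + 9| < 9/2 and |t + 9| < (81/10)ε, so |5/t + 5/9| < ε.

δ = min(9/2, (81/10)ε)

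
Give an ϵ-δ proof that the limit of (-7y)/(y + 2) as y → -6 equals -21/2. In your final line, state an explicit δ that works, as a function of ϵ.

Let ϵ > 0 be given. We want δ > 0 with 0 < |y + 6| < δ ⇒ |(-7y)/(y + 2) + 21/2| < ϵ.
Combining over a common denominator, (-7y)/(y + 2) + 21/2 = [(-7y)·(-4) − 42·(y + 2)] / [(-4)·(y + 2)] = -14(y + 6) / ((-4)(y + 2)).
So |(-7y)/(y + 2) + 21/2| = 14|y + 6| / (4·|y + 2|).
Restrict δ ≤ 2. Then |y + 6| < 2 gives |y + 2| = |(y + 6) + (-4)| ≥ 4 − 2 = 2.
Hence |(-7y)/(y + 2) + 21/2| < 14|y + 6|/(4·2) = (7/4)|y + 6|, which is < ϵ once |y + 6| < (4/7)ϵ.
Take δ = min(2, (4/7)ϵ). Then 0 < |y + 6| < δ forces both bounds, so |(-7y)/(y + 2) + 21/2| < ϵ.

δ = min(2, (4/7)ϵ)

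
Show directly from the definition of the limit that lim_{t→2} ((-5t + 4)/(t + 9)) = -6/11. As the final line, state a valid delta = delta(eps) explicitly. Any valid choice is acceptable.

Fix eps > 0. We want delta > 0 with 0 < |t − 2| < delta ⇒ |(-5t + 4)/(t + 9) + 6/11| < eps.
Combining over a common denominator, (-5t + 4)/(t + 9) + 6/11 = [(-5t + 4)·11 − (-6)·(t + 9)] / [11·(t + 9)] = -49(t − 2) / (11(t + 9)).
So |(-5t + 4)/(t + 9) + 6/11| = 49|t − 2| / (11·|t + 9|).
Require delta ≤ 11/2, so |t + 9| ≥ |11| − |t − 2| > 11 − 11/2 = 11/2.
Hence |(-5t + 4)/(t + 9) + 6/11| < 49|t − 2|/(11·(11/2)) = (98/121)|t − 2|, which is < eps once |t − 2| < (121/98)eps.
Take delta = min(11/2, (121/98)eps). Then 0 < |t − 2| < delta forces both bounds, so |(-5t + 4)/(t + 9) + 6/11| < eps.

delta = min(11/2, (121/98)eps)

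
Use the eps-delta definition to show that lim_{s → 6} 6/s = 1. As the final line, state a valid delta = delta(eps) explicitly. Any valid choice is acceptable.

Suppose eps > 0. We seek delta > 0 such that 0 < |s − 6| < delta implies |6/s − 1| < eps.
|6/s − 1| = 6·|6 − s|/(6·|s|) = 6|s − 6|/(6|s|).
Require delta ≤ 3 so that |s| > 6 − 3 = 3, hence 6|s| > 18.
Then |6/s − 1| < 6|s − 6|/18, which is < eps when |s − 6| < 3eps.
Take delta = min(3, 3eps). Then 0 < |s − 6| < delta gives both |s − 6| < 3 and |s − 6| < 3eps, so |6/s − 1| < eps.

delta = min(3, 3eps)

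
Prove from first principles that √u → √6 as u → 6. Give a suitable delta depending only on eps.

delta = min(6, √6·eps)

Fix eps > 0. We want delta > 0 such that 0 < |u − 6| < delta implies |√u − √6| < eps.
Multiplying by the conjugate, |√u − √6| = |u − 6|/(√u + √6).
Restrict delta ≤ 6 so that |u − 6| < 6 forces u > 0, and then √u + √6 > √6.
Hence |√u − √6| < |u − 6|/√6, which is < eps once |u − 6| < √6·eps.
Take delta = min(6, √6·eps). If 0 < |u − 6| < delta then u > 0 and |√u − √6| < |u − 6|/√6 < eps.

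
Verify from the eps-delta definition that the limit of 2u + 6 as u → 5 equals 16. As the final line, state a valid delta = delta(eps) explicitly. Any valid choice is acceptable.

delta = eps/2

Let eps > 0. We need delta > 0 so that 0 < |u − 5| < delta implies |(2u + 6) − 16| < eps.
Since (2u + 6) − 16 = 2(u − 5), we have |(2u + 6) − 16| = 2|u − 5|.
So 2|u − 5| < eps exactly when |u − 5| < eps/2.
Choosing delta = eps/2 gives |(2u + 6) − 16| = 2|u − 5| < eps whenever |u − 5| < delta.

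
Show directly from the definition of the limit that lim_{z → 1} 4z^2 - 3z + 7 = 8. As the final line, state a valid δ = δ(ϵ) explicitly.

δ = min(1, ϵ/9)

Fix ϵ > 0. We want δ > 0 such that 0 < |z − 1| < δ implies |(4z^2 - 3z + 7) − 8| < ϵ.
(4z^2 - 3z + 7) − 8 = 4z^2 - 3z - 1 = (z − 1)(4z + 1).
So |(4z^2 - 3z + 7) − 8| = |z − 1|·|4z + 1|.
Require δ ≤ 1. Then |z − 1| < 1 gives |z| < 2, and by the triangle inequality |4z + 1| ≤ 4·2 + 1 = 9.
Hence |(4z^2 - 3z + 7) − 8| ≤ 9|z − 1| < ϵ provided |z − 1| < ϵ/9.
Choosing δ = min(1, ϵ/9) ensures both conditions, hence |(4z^2 - 3z + 7) − 8| < ϵ.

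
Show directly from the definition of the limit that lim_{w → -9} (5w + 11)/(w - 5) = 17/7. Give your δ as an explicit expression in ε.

δ = min(7, (49/18)ε)

Let ε > 0. We want δ > 0 with 0 < |w + 9| < δ ⇒ |(5w + 11)/(w - 5) − (17/7)| < ε.
Combining over a common denominator, (5w + 11)/(w - 5) − (17/7) = [(5w + 11)·(-14) − (-34)·(w - 5)] / [(-14)·(w - 5)] = -36(w + 9) / ((-14)(w - 5)).
So |(5w + 11)/(w - 5) − (17/7)| = 36|w + 9| / (14·|w − 5|).
Restrict δ ≤ 7. Then |w + 9| < 7 gives |w − 5| = |(w + 9) + (-14)| ≥ 14 − 7 = 7.
Hence |(5w + 11)/(w - 5) − (17/7)| < 36|w + 9|/(14·7) = (18/49)|w + 9|, which is < ε once |w + 9| < (49/18)ε.
Take δ = min(7, (49/18)ε). Then 0 < |w + 9| < δ forces both bounds, so |(5w + 11)/(w - 5) − (17/7)| < ε.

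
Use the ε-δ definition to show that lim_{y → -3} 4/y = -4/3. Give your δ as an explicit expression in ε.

Let ε > 0 be given. We seek δ > 0 such that 0 < |y + 3| < δ implies |4/y + 4/3| < ε.
|4/y + 4/3| = 4·|-3 − y|/(3·|y|) = 4|y + 3|/(3|y|).
Require δ ≤ 3/2 so that |y| > 3 − 3/2 = 3/2, hence 3|y| > 9/2.
Then |4/y + 4/3| < 4|y + 3|/(9/2), which is < ε when |y + 3| < (9/8)ε.
Take δ = min(3/2, (9/8)ε). Then 0 < |y + 3| < δ gives both |y + 3| < 3/2 and |y + 3| < (9/8)ε, so |4/y + 4/3| < ε.

δ = min(3/2, (9/8)ε)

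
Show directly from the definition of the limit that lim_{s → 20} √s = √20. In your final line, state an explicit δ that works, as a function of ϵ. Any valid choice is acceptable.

δ = min(20, √20·ϵ)

Fix ϵ > 0. We want δ > 0 such that 0 < |s − 20| < δ implies |√s − √20| < ϵ.
Multiplying by the conjugate, |√s − √20| = |s − 20|/(√s + √20).
Restrict δ ≤ 20 so that |s − 20| < 20 forces s > 0, and then √s + √20 > √20.
Hence |√s − √20| < |s − 20|/√20, which is < ϵ once |s − 20| < √20·ϵ.
Take δ = min(20, √20·ϵ). If 0 < |s − 20| < δ then s > 0 and |√s − √20| < |s − 20|/√20 < ϵ.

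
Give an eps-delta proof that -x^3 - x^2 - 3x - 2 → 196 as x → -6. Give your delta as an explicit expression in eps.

Suppose eps > 0. We want delta > 0 such that 0 < |x + 6| < delta implies |(-x^3 - x^2 - 3x - 2) − 196| < eps.
(-x^3 - x^2 - 3x - 2) − 196 = -x^3 - x^2 - 3x - 198 = (x + 6)(-x^2 + 5x - 33).
So |(-x^3 - x^2 - 3x - 2) − 196| = |x + 6|·|-x^2 + 5x - 33|.
Require delta ≤ 2. Then |x + 6| < 2 gives |x| < 8, and by the triangle inequality |-x^2 + 5x - 33| ≤ 8^2 + 5·8 + 33 = 137.
Hence |(-x^3 - x^2 - 3x - 2) − 196| ≤ 137|x + 6| < eps provided |x + 6| < eps/137.
Choosing delta = min(2, eps/137) ensures both conditions, hence |(-x^3 - x^2 - 3x - 2) − 196| < eps.

delta = min(2, eps/137)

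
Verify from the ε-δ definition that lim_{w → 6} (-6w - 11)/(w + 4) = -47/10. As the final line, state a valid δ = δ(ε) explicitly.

Suppose ε > 0. We want δ > 0 with 0 < |w − 6| < δ ⇒ |(-6w - 11)/(w + 4) + 47/10| < ε.
Combining over a common denominator, (-6w - 11)/(w + 4) + 47/10 = [(-6w - 11)·10 − (-47)·(w + 4)] / [10·(w + 4)] = -13(w − 6) / (10(w + 4)).
So |(-6w - 11)/(w + 4) + 47/10| = 13|w − 6| / (10·|w + 4|).
Restrict δ ≤ 5. Then |w − 6| < 5 gives |w + 4| = |(w − 6) + 10| ≥ 10 − 5 = 5.
Hence |(-6w - 11)/(w + 4) + 47/10| < 13|w − 6|/(10·5) = (13/50)|w − 6|, which is < ε once |w − 6| < (50/13)ε.
Take δ = min(5, (50/13)ε). Then 0 < |w − 6| < δ forces both bounds, so |(-6w - 11)/(w + 4) + 47/10| < ε.

δ = min(5, (50/13)ε)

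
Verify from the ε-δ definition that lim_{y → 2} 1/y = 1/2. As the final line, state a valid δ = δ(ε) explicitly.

δ = min(1, 2ε)

Let ε > 0. We seek δ > 0 such that 0 < |y − 2| < δ implies |1/y − (1/2)| < ε.
|1/y − (1/2)| = |2 − y|/(2·|y|) = |y − 2|/(2|y|).
Require δ ≤ 1 so that |y| > 2 − 1 = 1, hence 2|y| > 2.
Then |1/y − (1/2)| < |y − 2|/2, which is < ε when |y − 2| < 2ε.
Take δ = min(1, 2ε). Then 0 < |y − 2| < δ gives both |y − 2| < 1 and |y − 2| < 2ε, so |1/y − (1/2)| < ε.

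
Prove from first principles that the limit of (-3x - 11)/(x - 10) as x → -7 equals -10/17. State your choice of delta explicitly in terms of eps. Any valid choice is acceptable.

Let eps > 0 be given. We want delta > 0 with 0 < |x + 7| < delta ⇒ |(-3x - 11)/(x - 10) + 10/17| < eps.
Combining over a common denominator, (-3x - 11)/(x - 10) + 10/17 = [(-3x - 11)·(-17) − 10·(x - 10)] / [(-17)·(x - 10)] = 41(x + 7) / ((-17)(x - 10)).
So |(-3x - 11)/(x - 10) + 10/17| = 41|x + 7| / (17·|x − 10|).
Restrict delta ≤ 17/2. Then |x + 7| < 17/2 gives |x − 10| = |(x + 7) + (-17)| ≥ 17 − 17/2 = 17/2.
Hence |(-3x - 11)/(x - 10) + 10/17| < 41|x + 7|/(17·(17/2)) = (82/289)|x + 7|, which is < eps once |x + 7| < (289/82)eps.
Take delta = min(17/2, (289/82)eps). Then 0 < |x + 7| < delta forces both bounds, so |(-3x - 11)/(x - 10) + 10/17| < eps.

delta = min(17/2, (289/82)eps)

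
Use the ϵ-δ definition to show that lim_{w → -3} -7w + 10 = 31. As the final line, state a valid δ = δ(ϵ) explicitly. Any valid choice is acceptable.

δ = ϵ/7

Suppose ϵ > 0. We need δ > 0 so that 0 < |w + 3| < δ implies |(-7w + 10) − 31| < ϵ.
|(-7w + 10) − 31| = |-7w - 21| = 7|w + 3|.
Thus it suffices that |w + 3| < ϵ/7.
Take δ = ϵ/7. If 0 < |w + 3| < δ then |(-7w + 10) − 31| = 7|w + 3| < 7·(ϵ/7) = ϵ.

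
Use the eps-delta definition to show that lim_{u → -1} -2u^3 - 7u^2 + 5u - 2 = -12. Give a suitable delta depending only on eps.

Let eps > 0 be given. We want delta > 0 such that 0 < |u + 1| < delta implies |(-2u^3 - 7u^2 + 5u - 2) + 12| < eps.
(-2u^3 - 7u^2 + 5u - 2) + 12 = -2u^3 - 7u^2 + 5u + 10 = (u + 1)(-2u^2 - 5u + 10).
So |(-2u^3 - 7u^2 + 5u - 2) + 12| = |u + 1|·|-2u^2 - 5u + 10|.
Require delta ≤ 1. Then |u + 1| < 1 gives |u| < 2, and by the triangle inequality |-2u^2 - 5u + 10| ≤ 2·2^2 + 5·2 + 10 = 28.
Hence |(-2u^3 - 7u^2 + 5u - 2) + 12| ≤ 28|u + 1| < eps provided |u + 1| < eps/28.
Choosing delta = min(1, eps/28) ensures both conditions, hence |(-2u^3 - 7u^2 + 5u - 2) + 12| < eps.

delta = min(1, eps/28)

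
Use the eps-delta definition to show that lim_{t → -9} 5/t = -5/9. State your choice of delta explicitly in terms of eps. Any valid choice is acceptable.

delta = min(9/2, (81/10)eps)

Suppose eps > 0. We seek delta > 0 such that 0 < |t + 9| < delta implies |5/t + 5/9| < eps.
|5/t + 5/9| = 5·|-9 − t|/(9·|t|) = 5|t + 9|/(9|t|).
Restrict delta ≤ 9/2. Then |t + 9| < 9/2 gives |t| > 9/2, so 9|t| > 81/2.
Then |5/t + 5/9| < 5|t + 9|/(81/2), which is < eps when |t + 9| < (81/10)eps.
Take delta = min(9/2, (81/10)eps). Then 0 < |t + 9| < delta gives both |t + 9| < 9/2 and |t + 9| < (81/10)eps, so |5/t + 5/9| < eps.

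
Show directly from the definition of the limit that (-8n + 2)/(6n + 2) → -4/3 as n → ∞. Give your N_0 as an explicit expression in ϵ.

Let ϵ > 0. For n ≥ 1, |(-8n + 2)/(6n + 2) + 4/3| = |28|/(6(6n + 2)) = 28/(6(6n + 2)).
Since 6n + 2 ≥ 6n for n ≥ 1, this is ≤ 28/(6·6n) = (7/9)/n.
So |(-8n + 2)/(6n + 2) + 4/3| < ϵ whenever n > (7/9)/ϵ.
Take N_0 = (7/9)/ϵ. If n > N_0 then |(-8n + 2)/(6n + 2) + 4/3| ≤ (7/9)/n < ϵ.

N_0 = (7/9)/ϵ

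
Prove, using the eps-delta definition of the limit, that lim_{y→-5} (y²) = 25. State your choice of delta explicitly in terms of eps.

Let eps > 0 be given. We seek delta > 0 with 0 < |y + 5| < delta ⇒ |y² − 25| < eps.
Factor: y² − 25 = (y + 5)(y - 5), so |y² − 25| = |y + 5|·|y - 5|.
Impose delta ≤ 1 so that |y| < 6; then |y - 5| ≤ 11.
Hence |y² − 25| ≤ 11|y + 5|, which is < eps once |y + 5| < eps/11.
Take delta = min(1, eps/11). If 0 < |y + 5| < delta then both bounds hold and |y² − 25| ≤ 11|y + 5| < 11·(eps/11) = eps.

delta = min(1, eps/11)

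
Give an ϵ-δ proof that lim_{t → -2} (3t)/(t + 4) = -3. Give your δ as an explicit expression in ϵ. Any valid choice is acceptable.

Suppose ϵ > 0. We want δ > 0 with 0 < |t + 2| < δ ⇒ |(3t)/(t + 4) + 3| < ϵ.
Combining over a common denominator, (3t)/(t + 4) + 3 = [(3t)·2 − (-6)·(t + 4)] / [2·(t + 4)] = 12(t + 2) / (2(t + 4)).
So |(3t)/(t + 4) + 3| = 12|t + 2| / (2·|t + 4|).
Restrict δ ≤ 1. Then |t + 2| < 1 gives |t + 4| = |(t + 2) + 2| ≥ 2 − 1 = 1.
Hence |(3t)/(t + 4) + 3| < 12|t + 2|/(2·1) = 6|t + 2|, which is < ϵ once |t + 2| < (1/6)ϵ.
Take δ = min(1, (1/6)ϵ). Then 0 < |t + 2| < δ forces both bounds, so |(3t)/(t + 4) + 3| < ϵ.

δ = min(1, (1/6)ϵ)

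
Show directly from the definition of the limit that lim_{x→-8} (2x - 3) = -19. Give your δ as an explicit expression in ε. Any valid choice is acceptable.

δ = ε/2

Let ε > 0 be given. We need δ > 0 so that 0 < |x + 8| < δ implies |(2x - 3) + 19| < ε.
Since (2x - 3) + 19 = 2(x + 8), we have |(2x - 3) + 19| = 2|x + 8|.
So 2|x + 8| < ε exactly when |x + 8| < ε/2.
Take δ = ε/2. If 0 < |x + 8| < δ then |(2x - 3) + 19| = 2|x + 8| < 2·(ε/2) = ε.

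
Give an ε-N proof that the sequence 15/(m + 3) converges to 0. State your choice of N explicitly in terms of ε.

Suppose ε > 0. For m ≥ 1, |15/(m + 3) − 0| = 15/(m + 3) ≤ 15/m.
We need 15/m < ε, i.e. m > 15/ε.
Take N = 15/ε. If m > N then |15/(m + 3)| ≤ 15/m < ε.

N = 15/ε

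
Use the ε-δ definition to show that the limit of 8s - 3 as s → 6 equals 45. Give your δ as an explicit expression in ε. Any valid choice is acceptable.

δ = ε/8

Suppose ε > 0. We need δ > 0 so that 0 < |s − 6| < δ implies |(8s - 3) − 45| < ε.
Since (8s - 3) − 45 = 8(s − 6), we have |(8s - 3) − 45| = 8|s − 6|.
So 8|s − 6| < ε exactly when |s − 6| < ε/8.
Choosing δ = ε/8 gives |(8s - 3) − 45| = 8|s − 6| < ε whenever |s − 6| < δ.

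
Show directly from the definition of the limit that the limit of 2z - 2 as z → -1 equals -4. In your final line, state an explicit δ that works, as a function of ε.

Let ε > 0. We need δ > 0 so that 0 < |z + 1| < δ implies |(2z - 2) + 4| < ε.
|(2z - 2) + 4| = |2z + 2| = 2|z + 1|.
Thus it suffices that |z + 1| < ε/2.
Take δ = ε/2. If 0 < |z + 1| < δ then |(2z - 2) + 4| = 2|z + 1| < 2·(ε/2) = ε.

δ = ε/2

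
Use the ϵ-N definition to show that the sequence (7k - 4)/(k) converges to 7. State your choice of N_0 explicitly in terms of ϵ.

N_0 = 4/ϵ

Let ϵ > 0 be given. For k ≥ 1, |(7k - 4)/(k) − 7| = |-4|/((k)) = 4/((k)).
Since k ≥ k for k ≥ 1, this is ≤ 4/(k) = 4/k.
So |(7k - 4)/(k) − 7| < ϵ whenever k > 4/ϵ.
Take N_0 = 4/ϵ. If k > N_0 then |(7k - 4)/(k) − 7| ≤ 4/k < ϵ.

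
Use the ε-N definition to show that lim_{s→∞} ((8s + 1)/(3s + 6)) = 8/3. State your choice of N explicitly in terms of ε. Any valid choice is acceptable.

Fix ε > 0. We seek N > 0 such that s > N implies |(8s + 1)/(3s + 6) − (8/3)| < ε.
(8s + 1)/(3s + 6) − (8/3) = (3(8s + 1) − 8(3s + 6)) / (3(3s + 6)) = -45/(3(3s + 6)).
For s > 0 we have 3s + 6 > 3s, so |(8s + 1)/(3s + 6) − (8/3)| = 45/(3(3s + 6)) < 45/(3·3s) = 5/s.
Thus |(8s + 1)/(3s + 6) − (8/3)| < ε whenever s > 5/ε.
Take N = 5/ε. If s > N then |(8s + 1)/(3s + 6) − (8/3)| < 5/s < ε.

N = 5/ε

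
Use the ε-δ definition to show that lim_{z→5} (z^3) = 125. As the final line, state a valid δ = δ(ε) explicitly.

Fix ε > 0. We seek δ > 0 with 0 < |z − 5| < δ ⇒ |z^3 − 125| < ε.
Factor: z^3 − 125 = (z − 5)(z^2 + 5z + 25), so |z^3 − 125| = |z − 5|·|z^2 + 5z + 25|.
Restrict δ ≤ 2. Then |z − 5| < 2 gives |z| < 7, so by the triangle inequality |z^2 + 5z + 25| ≤ 7^2 + 5·7 + 25 = 109.
Hence |z^3 − 125| ≤ 109|z − 5|, which is < ε once |z − 5| < ε/109.
Take δ = min(2, ε/109). If 0 < |z − 5| < δ then both bounds hold and |z^3 − 125| ≤ 109|z − 5| < 109·(ε/109) = ε.

δ = min(2, ε/109)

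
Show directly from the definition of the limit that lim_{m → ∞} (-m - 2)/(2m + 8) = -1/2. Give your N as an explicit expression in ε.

Suppose ε > 0. For m ≥ 1, |(-m - 2)/(2m + 8) + 1/2| = |4|/(2(2m + 8)) = 4/(2(2m + 8)).
Since 2m + 8 ≥ 2m for m ≥ 1, this is ≤ 4/(2·2m) = 1/m.
So |(-m - 2)/(2m + 8) + 1/2| < ε whenever m > 1/ε.
Take N = 1/ε. If m > N then |(-m - 2)/(2m + 8) + 1/2| ≤ 1/m < ε.

N = 1/ε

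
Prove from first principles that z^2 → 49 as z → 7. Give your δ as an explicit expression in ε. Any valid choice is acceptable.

Suppose ε > 0. We seek δ > 0 with 0 < |z − 7| < δ ⇒ |z^2 − 49| < ε.
Factor: z^2 − 49 = (z − 7)(z + 7), so |z^2 − 49| = |z − 7|·|z + 7|.
Restrict δ ≤ 1. Then |z − 7| < 1 gives |z| < 8, so by the triangle inequality |z + 7| ≤ 8 + 7 = 15.
Hence |z^2 − 49| ≤ 15|z − 7|, which is < ε once |z − 7| < ε/15.
Take δ = min(1, ε/15). If 0 < |z − 7| < δ then both bounds hold and |z^2 − 49| ≤ 15|z − 7| < 15·(ε/15) = ε.

δ = min(1, ε/15)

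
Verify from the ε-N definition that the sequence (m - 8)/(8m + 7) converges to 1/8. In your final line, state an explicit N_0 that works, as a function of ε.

N_0 = (71/64)/ε

Suppose ε > 0. For m ≥ 1, |(m - 8)/(8m + 7) − (1/8)| = |-71|/(8(8m + 7)) = 71/(8(8m + 7)).
Since 8m + 7 ≥ 8m for m ≥ 1, this is ≤ 71/(8·8m) = (71/64)/m.
So |(m - 8)/(8m + 7) − (1/8)| < ε whenever m > (71/64)/ε.
Take N_0 = (71/64)/ε. If m > N_0 then |(m - 8)/(8m + 7) − (1/8)| ≤ (71/64)/m < ε.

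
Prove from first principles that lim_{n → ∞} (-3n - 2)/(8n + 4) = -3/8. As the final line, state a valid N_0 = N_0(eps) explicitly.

Suppose eps > 0. For n ≥ 1, |(-3n - 2)/(8n + 4) + 3/8| = |-4|/(8(8n + 4)) = 4/(8(8n + 4)).
Since 8n + 4 ≥ 8n for n ≥ 1, this is ≤ 4/(8·8n) = (1/16)/n.
So |(-3n - 2)/(8n + 4) + 3/8| < eps whenever n > (1/16)/eps.
Take N_0 = (1/16)/eps. If n > N_0 then |(-3n - 2)/(8n + 4) + 3/8| ≤ (1/16)/n < eps.

N_0 = (1/16)/eps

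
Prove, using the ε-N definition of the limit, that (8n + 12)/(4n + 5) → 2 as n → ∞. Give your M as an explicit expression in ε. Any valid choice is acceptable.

M = (1/2)/ε

Suppose ε > 0. For n ≥ 1, |(8n + 12)/(4n + 5) − 2| = |8|/(4(4n + 5)) = 8/(4(4n + 5)).
Since 4n + 5 ≥ 4n for n ≥ 1, this is ≤ 8/(4·4n) = (1/2)/n.
So |(8n + 12)/(4n + 5) − 2| < ε whenever n > (1/2)/ε.
Take M = (1/2)/ε. If n > M then |(8n + 12)/(4n + 5) − 2| ≤ (1/2)/n < ε.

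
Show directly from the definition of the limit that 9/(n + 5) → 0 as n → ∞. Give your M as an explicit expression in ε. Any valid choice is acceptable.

Let ε > 0 be given. For n ≥ 1, |9/(n + 5) − 0| = 9/(n + 5) ≤ 9/n.
We need 9/n < ε, i.e. n > 9/ε.
Take M = 9/ε. If n > M then |9/(n + 5)| ≤ 9/n < ε.

M = 9/ε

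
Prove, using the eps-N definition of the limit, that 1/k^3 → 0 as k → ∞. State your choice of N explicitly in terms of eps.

N = (1/eps)^{1/3}

Fix eps > 0. For k ≥ 1, |1/k^3 − 0| = 1/k^3.
1/k^3 < eps ⇔ k^3 > 1/eps ⇔ k > (1/eps)^{1/3}.
Take N = (1/eps)^{1/3}. Then k > N implies 1/k^3 < eps.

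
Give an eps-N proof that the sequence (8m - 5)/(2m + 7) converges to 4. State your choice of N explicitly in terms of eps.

Let eps > 0. For m ≥ 1, |(8m - 5)/(2m + 7) − 4| = |-66|/(2(2m + 7)) = 66/(2(2m + 7)).
Since 2m + 7 ≥ 2m for m ≥ 1, this is ≤ 66/(2·2m) = (33/2)/m.
So |(8m - 5)/(2m + 7) − 4| < eps whenever m > (33/2)/eps.
Take N = (33/2)/eps. If m > N then |(8m - 5)/(2m + 7) − 4| ≤ (33/2)/m < eps.

N = (33/2)/eps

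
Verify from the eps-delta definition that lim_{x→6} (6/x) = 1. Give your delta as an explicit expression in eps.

delta = min(3, 3eps)

Let eps > 0 be given. We seek delta > 0 such that 0 < |x − 6| < delta implies |6/x − 1| < eps.
|6/x − 1| = 6·|6 − x|/(6·|x|) = 6|x − 6|/(6|x|).
Restrict delta ≤ 3. Then |x − 6| < 3 gives |x| > 3, so 6|x| > 18.
Then |6/x − 1| < 6|x − 6|/18, which is < eps when |x − 6| < 3eps.
Take delta = min(3, 3eps). Then 0 < |x − 6| < delta gives both |x − 6| < 3 and |x − 6| < 3eps, so |6/x − 1| < eps.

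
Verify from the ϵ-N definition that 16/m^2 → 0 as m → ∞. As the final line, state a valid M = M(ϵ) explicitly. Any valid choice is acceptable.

Fix ϵ > 0. For m ≥ 1, |16/m^2 − 0| = 16/m^2.
16/m^2 < ϵ ⇔ m^2 > 16/ϵ ⇔ m > (16/ϵ)^{1/2}.
Take M = (16/ϵ)^{1/2}. Then m > M implies 16/m^2 < ϵ.

M = (16/ϵ)^{1/2}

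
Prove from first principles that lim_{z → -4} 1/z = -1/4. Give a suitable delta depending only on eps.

delta = min(2, 8eps)

Let eps > 0. We seek delta > 0 such that 0 < |z + 4| < delta implies |1/z + 1/4| < eps.
|1/z + 1/4| = |-4 − z|/(4·|z|) = |z + 4|/(4|z|).
Require delta ≤ 2 so that |z| > 4 − 2 = 2, hence 4|z| > 8.
Then |1/z + 1/4| < |z + 4|/8, which is < eps when |z + 4| < 8eps.
Take delta = min(2, 8eps). Then 0 < |z + 4| < delta gives both |z + 4| < 2 and |z + 4| < 8eps, so |1/z + 1/4| < eps.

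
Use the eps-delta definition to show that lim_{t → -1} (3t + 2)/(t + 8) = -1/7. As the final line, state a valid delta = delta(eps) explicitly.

delta = min(7/2, (49/44)eps)

Let eps > 0 be given. We want delta > 0 with 0 < |t + 1| < delta ⇒ |(3t + 2)/(t + 8) + 1/7| < eps.
Combining over a common denominator, (3t + 2)/(t + 8) + 1/7 = [(3t + 2)·7 − (-1)·(t + 8)] / [7·(t + 8)] = 22(t + 1) / (7(t + 8)).
So |(3t + 2)/(t + 8) + 1/7| = 22|t + 1| / (7·|t + 8|).
Restrict delta ≤ 7/2. Then |t + 1| < 7/2 gives |t + 8| = |(t + 1) + 7| ≥ 7 − 7/2 = 7/2.
Hence |(3t + 2)/(t + 8) + 1/7| < 22|t + 1|/(7·(7/2)) = (44/49)|t + 1|, which is < eps once |t + 1| < (49/44)eps.
Take delta = min(7/2, (49/44)eps). Then 0 < |t + 1| < delta forces both bounds, so |(3t + 2)/(t + 8) + 1/7| < eps.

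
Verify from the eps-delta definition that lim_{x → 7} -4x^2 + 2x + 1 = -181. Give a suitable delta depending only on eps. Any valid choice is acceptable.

Let eps > 0. We want delta > 0 such that 0 < |x − 7| < delta implies |(-4x^2 + 2x + 1) + 181| < eps.
(-4x^2 + 2x + 1) + 181 = -4x^2 + 2x + 182 = (x − 7)(-4x - 26).
So |(-4x^2 + 2x + 1) + 181| = |x − 7|·|-4x - 26|.
Assume first that |x − 7| < 2, so |x| < 9. Then |-4x - 26| ≤ 4·9 + 26 = 62.
Hence |(-4x^2 + 2x + 1) + 181| ≤ 62|x − 7| < eps provided |x − 7| < eps/62.
Choosing delta = min(2, eps/62) ensures both conditions, hence |(-4x^2 + 2x + 1) + 181| < eps.

delta = min(2, eps/62)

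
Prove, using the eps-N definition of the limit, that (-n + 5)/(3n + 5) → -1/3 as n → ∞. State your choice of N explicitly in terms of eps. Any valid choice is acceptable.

Let eps > 0. For n ≥ 1, |(-n + 5)/(3n + 5) + 1/3| = |20|/(3(3n + 5)) = 20/(3(3n + 5)).
Since 3n + 5 ≥ 3n for n ≥ 1, this is ≤ 20/(3·3n) = (20/9)/n.
So |(-n + 5)/(3n + 5) + 1/3| < eps whenever n > (20/9)/eps.
Take N = (20/9)/eps. If n > N then |(-n + 5)/(3n + 5) + 1/3| ≤ (20/9)/n < eps.

N = (20/9)/eps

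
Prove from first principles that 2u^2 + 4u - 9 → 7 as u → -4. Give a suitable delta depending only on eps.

delta = min(2, eps/16)

Fix eps > 0. We want delta > 0 such that 0 < |u + 4| < delta implies |(2u^2 + 4u - 9) − 7| < eps.
(2u^2 + 4u - 9) − 7 = 2u^2 + 4u - 16 = (u + 4)(2u - 4).
So |(2u^2 + 4u - 9) − 7| = |u + 4|·|2u - 4|.
Require delta ≤ 2. Then |u + 4| < 2 gives |u| < 6, and by the triangle inequality |2u - 4| ≤ 2·6 + 4 = 16.
Hence |(2u^2 + 4u - 9) − 7| ≤ 16|u + 4| < eps provided |u + 4| < eps/16.
Choosing delta = min(2, eps/16) ensures both conditions, hence |(2u^2 + 4u - 9) − 7| < eps.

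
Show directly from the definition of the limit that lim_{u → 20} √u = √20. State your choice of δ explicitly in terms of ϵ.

Suppose ϵ > 0. We want δ > 0 such that 0 < |u − 20| < δ implies |√u − √20| < ϵ.
Rationalise: √u − √20 = (u − 20)/(√u + √20), so |√u − √20| = |u − 20|/(√u + √20).
Restrict δ ≤ 20 so that |u − 20| < 20 forces u > 0, and then √u + √20 > √20.
Hence |√u − √20| < |u − 20|/√20, which is < ϵ once |u − 20| < √20·ϵ.
Take δ = min(20, √20·ϵ). If 0 < |u − 20| < δ then u > 0 and |√u − √20| < |u − 20|/√20 < ϵ.

δ = min(20, √20·ϵ)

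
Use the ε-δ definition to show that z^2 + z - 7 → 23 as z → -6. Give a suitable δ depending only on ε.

Fix ε > 0. We want δ > 0 such that 0 < |z + 6| < δ implies |(z^2 + z - 7) − 23| < ε.
(z^2 + z - 7) − 23 = z^2 + z - 30 = (z + 6)(z - 5).
So |(z^2 + z - 7) − 23| = |z + 6|·|z - 5|.
Assume first that |z + 6| < 1, so |z| < 7. Then |z - 5| ≤ 7 + 5 = 12.
Hence |(z^2 + z - 7) − 23| ≤ 12|z + 6| < ε provided |z + 6| < ε/12.
Choosing δ = min(1, ε/12) ensures both conditions, hence |(z^2 + z - 7) − 23| < ε.

δ = min(1, ε/12)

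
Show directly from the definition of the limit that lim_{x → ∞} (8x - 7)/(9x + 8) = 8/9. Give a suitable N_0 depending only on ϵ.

Fix ϵ > 0. We seek N_0 > 0 such that x > N_0 implies |(8x - 7)/(9x + 8) − (8/9)| < ϵ.
(8x - 7)/(9x + 8) − (8/9) = (9(8x - 7) − 8(9x + 8)) / (9(9x + 8)) = -127/(9(9x + 8)).
For x > 0 we have 9x + 8 > 9x, so |(8x - 7)/(9x + 8) − (8/9)| = 127/(9(9x + 8)) < 127/(9·9x) = (127/81)/x.
Thus |(8x - 7)/(9x + 8) − (8/9)| < ϵ whenever x > (127/81)/ϵ.
Take N_0 = (127/81)/ϵ. If x > N_0 then |(8x - 7)/(9x + 8) − (8/9)| < (127/81)/x < ϵ.

N_0 = (127/81)/ϵ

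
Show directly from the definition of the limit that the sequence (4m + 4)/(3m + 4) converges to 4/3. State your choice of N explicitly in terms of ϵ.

N = (4/9)/ϵ

Fix ϵ > 0. For m ≥ 1, |(4m + 4)/(3m + 4) − (4/3)| = |-4|/(3(3m + 4)) = 4/(3(3m + 4)).
Since 3m + 4 ≥ 3m for m ≥ 1, this is ≤ 4/(3·3m) = (4/9)/m.
So |(4m + 4)/(3m + 4) − (4/3)| < ϵ whenever m > (4/9)/ϵ.
Take N = (4/9)/ϵ. If m > N then |(4m + 4)/(3m + 4) − (4/3)| ≤ (4/9)/m < ϵ.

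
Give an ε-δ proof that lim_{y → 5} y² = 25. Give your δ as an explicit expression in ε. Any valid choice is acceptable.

δ = min(1, ε/11)

Let ε > 0 be given. We seek δ > 0 with 0 < |y − 5| < δ ⇒ |y² − 25| < ε.
Factor: y² − 25 = (y − 5)(y + 5), so |y² − 25| = |y − 5|·|y + 5|.
Restrict δ ≤ 1. Then |y − 5| < 1 gives |y| < 6, so by the triangle inequality |y + 5| ≤ 6 + 5 = 11.
Hence |y² − 25| ≤ 11|y − 5|, which is < ε once |y − 5| < ε/11.
Take δ = min(1, ε/11). If 0 < |y − 5| < δ then both bounds hold and |y² − 25| ≤ 11|y − 5| < 11·(ε/11) = ε.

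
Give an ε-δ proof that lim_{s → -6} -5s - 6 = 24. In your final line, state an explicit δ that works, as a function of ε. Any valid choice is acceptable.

δ = ε/5

Suppose ε > 0. We need δ > 0 so that 0 < |s + 6| < δ implies |(-5s - 6) − 24| < ε.
Since (-5s - 6) − 24 = -5(s + 6), we have |(-5s - 6) − 24| = 5|s + 6|.
So 5|s + 6| < ε exactly when |s + 6| < ε/5.
Choosing δ = ε/5 gives |(-5s - 6) − 24| = 5|s + 6| < ε whenever |s + 6| < δ.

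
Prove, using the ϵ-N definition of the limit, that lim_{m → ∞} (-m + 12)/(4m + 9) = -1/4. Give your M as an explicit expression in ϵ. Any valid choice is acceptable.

Let ϵ > 0 be given. For m ≥ 1, |(-m + 12)/(4m + 9) + 1/4| = |57|/(4(4m + 9)) = 57/(4(4m + 9)).
Since 4m + 9 ≥ 4m for m ≥ 1, this is ≤ 57/(4·4m) = (57/16)/m.
So |(-m + 12)/(4m + 9) + 1/4| < ϵ whenever m > (57/16)/ϵ.
Take M = (57/16)/ϵ. If m > M then |(-m + 12)/(4m + 9) + 1/4| ≤ (57/16)/m < ϵ.

M = (57/16)/ϵ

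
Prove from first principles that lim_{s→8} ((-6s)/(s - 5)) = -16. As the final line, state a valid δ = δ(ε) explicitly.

Let ε > 0. We want δ > 0 with 0 < |s − 8| < δ ⇒ |(-6s)/(s - 5) + 16| < ε.
Combining over a common denominator, (-6s)/(s - 5) + 16 = [(-6s)·3 − (-48)·(s - 5)] / [3·(s - 5)] = 30(s − 8) / (3(s - 5)).
So |(-6s)/(s - 5) + 16| = 30|s − 8| / (3·|s − 5|).
Require δ ≤ 3/2, so |s − 5| ≥ |3| − |s − 8| > 3 − 3/2 = 3/2.
Hence |(-6s)/(s - 5) + 16| < 30|s − 8|/(3·(3/2)) = (20/3)|s − 8|, which is < ε once |s − 8| < (3/20)ε.
Take δ = min(3/2, (3/20)ε). Then 0 < |s − 8| < δ forces both bounds, so |(-6s)/(s - 5) + 16| < ε.

δ = min(3/2, (3/20)ε)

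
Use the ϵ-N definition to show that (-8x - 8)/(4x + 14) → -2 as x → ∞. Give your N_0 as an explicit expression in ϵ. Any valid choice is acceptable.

Let ϵ > 0 be given. We seek N_0 > 0 such that x > N_0 implies |(-8x - 8)/(4x + 14) + 2| < ϵ.
(-8x - 8)/(4x + 14) + 2 = (4(-8x - 8) − (-8)(4x + 14)) / (4(4x + 14)) = 80/(4(4x + 14)).
For x > 0 we have 4x + 14 > 4x, so |(-8x - 8)/(4x + 14) + 2| = 80/(4(4x + 14)) < 80/(4·4x) = 5/x.
Thus |(-8x - 8)/(4x + 14) + 2| < ϵ whenever x > 5/ϵ.
Take N_0 = 5/ϵ. If x > N_0 then |(-8x - 8)/(4x + 14) + 2| < 5/x < ϵ.

N_0 = 5/ϵ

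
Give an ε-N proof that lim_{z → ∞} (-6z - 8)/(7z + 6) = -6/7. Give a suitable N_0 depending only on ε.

Let ε > 0. We seek N_0 > 0 such that z > N_0 implies |(-6z - 8)/(7z + 6) + 6/7| < ε.
(-6z - 8)/(7z + 6) + 6/7 = (7(-6z - 8) − (-6)(7z + 6)) / (7(7z + 6)) = -20/(7(7z + 6)).
For z > 0 we have 7z + 6 > 7z, so |(-6z - 8)/(7z + 6) + 6/7| = 20/(7(7z + 6)) < 20/(7·7z) = (20/49)/z.
Thus |(-6z - 8)/(7z + 6) + 6/7| < ε whenever z > (20/49)/ε.
Take N_0 = (20/49)/ε. If z > N_0 then |(-6z - 8)/(7z + 6) + 6/7| < (20/49)/z < ε.

N_0 = (20/49)/ε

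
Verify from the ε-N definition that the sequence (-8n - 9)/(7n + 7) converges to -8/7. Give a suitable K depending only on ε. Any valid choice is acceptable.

K = (1/7)/ε

Let ε > 0. For n ≥ 1, |(-8n - 9)/(7n + 7) + 8/7| = |-7|/(7(7n + 7)) = 7/(7(7n + 7)).
Since 7n + 7 ≥ 7n for n ≥ 1, this is ≤ 7/(7·7n) = (1/7)/n.
So |(-8n - 9)/(7n + 7) + 8/7| < ε whenever n > (1/7)/ε.
Take K = (1/7)/ε. If n > K then |(-8n - 9)/(7n + 7) + 8/7| ≤ (1/7)/n < ε.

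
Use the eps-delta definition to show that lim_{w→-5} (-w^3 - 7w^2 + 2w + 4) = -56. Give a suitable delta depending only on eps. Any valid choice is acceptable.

delta = min(1, eps/60)

Let eps > 0 be given. We want delta > 0 such that 0 < |w + 5| < delta implies |(-w^3 - 7w^2 + 2w + 4) + 56| < eps.
(-w^3 - 7w^2 + 2w + 4) + 56 = -w^3 - 7w^2 + 2w + 60 = (w + 5)(-w^2 - 2w + 12).
So |(-w^3 - 7w^2 + 2w + 4) + 56| = |w + 5|·|-w^2 - 2w + 12|.
Assume first that |w + 5| < 1, so |w| < 6. Then |-w^2 - 2w + 12| ≤ 6^2 + 2·6 + 12 = 60.
Hence |(-w^3 - 7w^2 + 2w + 4) + 56| ≤ 60|w + 5| < eps provided |w + 5| < eps/60.
Choosing delta = min(1, eps/60) ensures both conditions, hence |(-w^3 - 7w^2 + 2w + 4) + 56| < eps.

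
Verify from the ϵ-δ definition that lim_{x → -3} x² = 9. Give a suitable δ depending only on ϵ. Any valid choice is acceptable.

Fix ϵ > 0. We seek δ > 0 with 0 < |x + 3| < δ ⇒ |x² − 9| < ϵ.
Factor: x² − 9 = (x + 3)(x - 3), so |x² − 9| = |x + 3|·|x - 3|.
Impose δ ≤ 2 so that |x| < 5; then |x - 3| ≤ 8.
Hence |x² − 9| ≤ 8|x + 3|, which is < ϵ once |x + 3| < ϵ/8.
Take δ = min(2, ϵ/8). If 0 < |x + 3| < δ then both bounds hold and |x² − 9| ≤ 8|x + 3| < 8·(ϵ/8) = ϵ.

δ = min(2, ϵ/8)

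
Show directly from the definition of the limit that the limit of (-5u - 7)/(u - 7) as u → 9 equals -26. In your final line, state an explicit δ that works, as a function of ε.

δ = min(1, (1/21)ε)

Let ε > 0 be given. We want δ > 0 with 0 < |u − 9| < δ ⇒ |(-5u - 7)/(u - 7) + 26| < ε.
Combining over a common denominator, (-5u - 7)/(u - 7) + 26 = [(-5u - 7)·2 − (-52)·(u - 7)] / [2·(u - 7)] = 42(u − 9) / (2(u - 7)).
So |(-5u - 7)/(u - 7) + 26| = 42|u − 9| / (2·|u − 7|).
Restrict δ ≤ 1. Then |u − 9| < 1 gives |u − 7| = |(u − 9) + 2| ≥ 2 − 1 = 1.
Hence |(-5u - 7)/(u - 7) + 26| < 42|u − 9|/(2·1) = 21|u − 9|, which is < ε once |u − 9| < (1/21)ε.
Take δ = min(1, (1/21)ε). Then 0 < |u − 9| < δ forces both bounds, so |(-5u - 7)/(u - 7) + 26| < ε.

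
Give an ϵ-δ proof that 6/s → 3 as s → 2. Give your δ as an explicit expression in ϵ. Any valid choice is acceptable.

Suppose ϵ > 0. We seek δ > 0 such that 0 < |s − 2| < δ implies |6/s − 3| < ϵ.
|6/s − 3| = 6·|2 − s|/(2·|s|) = 6|s − 2|/(2|s|).
Restrict δ ≤ 1. Then |s − 2| < 1 gives |s| > 1, so 2|s| > 2.
Then |6/s − 3| < 6|s − 2|/2, which is < ϵ when |s − 2| < (1/3)ϵ.
Take δ = min(1, (1/3)ϵ). Then 0 < |s − 2| < δ gives both |s − 2| < 1 and |s − 2| < (1/3)ϵ, so |6/s − 3| < ϵ.

δ = min(1, (1/3)ϵ)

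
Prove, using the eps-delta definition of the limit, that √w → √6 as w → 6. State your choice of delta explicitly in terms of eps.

delta = min(6, √6·eps)

Let eps > 0. We want delta > 0 such that 0 < |w − 6| < delta implies |√w − √6| < eps.
Rationalise: √w − √6 = (w − 6)/(√w + √6), so |√w − √6| = |w − 6|/(√w + √6).
Restrict delta ≤ 6 so that |w − 6| < 6 forces w > 0, and then √w + √6 > √6.
Hence |√w − √6| < |w − 6|/√6, which is < eps once |w − 6| < √6·eps.
Take delta = min(6, √6·eps). If 0 < |w − 6| < delta then w > 0 and |√w − √6| < |w − 6|/√6 < eps.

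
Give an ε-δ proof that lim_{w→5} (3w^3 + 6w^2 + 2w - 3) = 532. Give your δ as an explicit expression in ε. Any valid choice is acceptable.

Let ε > 0. We want δ > 0 such that 0 < |w − 5| < δ implies |(3w^3 + 6w^2 + 2w - 3) − 532| < ε.
(3w^3 + 6w^2 + 2w - 3) − 532 = 3w^3 + 6w^2 + 2w - 535 = (w − 5)(3w^2 + 21w + 107).
So |(3w^3 + 6w^2 + 2w - 3) − 532| = |w − 5|·|3w^2 + 21w + 107|.
Require δ ≤ 2. Then |w − 5| < 2 gives |w| < 7, and by the triangle inequality |3w^2 + 21w + 107| ≤ 3·7^2 + 21·7 + 107 = 401.
Hence |(3w^3 + 6w^2 + 2w - 3) − 532| ≤ 401|w − 5| < ε provided |w − 5| < ε/401.
Choosing δ = min(2, ε/401) ensures both conditions, hence |(3w^3 + 6w^2 + 2w - 3) − 532| < ε.

δ = min(2, ε/401)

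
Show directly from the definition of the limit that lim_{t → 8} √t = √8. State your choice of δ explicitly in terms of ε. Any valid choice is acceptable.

δ = min(8, √8·ε)

Fix ε > 0. We want δ > 0 such that 0 < |t − 8| < δ implies |√t − √8| < ε.
Rationalise: √t − √8 = (t − 8)/(√t + √8), so |√t − √8| = |t − 8|/(√t + √8).
Restrict δ ≤ 8 so that |t − 8| < 8 forces t > 0, and then √t + √8 > √8.
Hence |√t − √8| < |t − 8|/√8, which is < ε once |t − 8| < √8·ε.
Take δ = min(8, √8·ε). If 0 < |t − 8| < δ then t > 0 and |√t − √8| < |t − 8|/√8 < ε.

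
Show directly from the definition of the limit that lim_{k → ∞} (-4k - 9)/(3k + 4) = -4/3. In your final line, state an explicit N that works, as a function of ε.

N = (11/9)/ε

Suppose ε > 0. For k ≥ 1, |(-4k - 9)/(3k + 4) + 4/3| = |-11|/(3(3k + 4)) = 11/(3(3k + 4)).
Since 3k + 4 ≥ 3k for k ≥ 1, this is ≤ 11/(3·3k) = (11/9)/k.
So |(-4k - 9)/(3k + 4) + 4/3| < ε whenever k > (11/9)/ε.
Take N = (11/9)/ε. If k > N then |(-4k - 9)/(3k + 4) + 4/3| ≤ (11/9)/k < ε.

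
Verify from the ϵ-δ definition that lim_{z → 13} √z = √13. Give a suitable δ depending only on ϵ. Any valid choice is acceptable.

Fix ϵ > 0. We want δ > 0 such that 0 < |z − 13| < δ implies |√z − √13| < ϵ.
Rationalise: √z − √13 = (z − 13)/(√z + √13), so |√z − √13| = |z − 13|/(√z + √13).
Restrict δ ≤ 13 so that |z − 13| < 13 forces z > 0, and then √z + √13 > √13.
Hence |√z − √13| < |z − 13|/√13, which is < ϵ once |z − 13| < √13·ϵ.
Take δ = min(13, √13·ϵ). If 0 < |z − 13| < δ then z > 0 and |√z − √13| < |z − 13|/√13 < ϵ.

δ = min(13, √13·ϵ)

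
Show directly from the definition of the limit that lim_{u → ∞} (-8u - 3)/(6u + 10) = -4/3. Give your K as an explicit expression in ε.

K = (31/18)/ε

Fix ε > 0. We seek K > 0 such that u > K implies |(-8u - 3)/(6u + 10) + 4/3| < ε.
(-8u - 3)/(6u + 10) + 4/3 = (6(-8u - 3) − (-8)(6u + 10)) / (6(6u + 10)) = 62/(6(6u + 10)).
For u > 0 we have 6u + 10 > 6u, so |(-8u - 3)/(6u + 10) + 4/3| = 62/(6(6u + 10)) < 62/(6·6u) = (31/18)/u.
Thus |(-8u - 3)/(6u + 10) + 4/3| < ε whenever u > (31/18)/ε.
Take K = (31/18)/ε. If u > K then |(-8u - 3)/(6u + 10) + 4/3| < (31/18)/u < ε.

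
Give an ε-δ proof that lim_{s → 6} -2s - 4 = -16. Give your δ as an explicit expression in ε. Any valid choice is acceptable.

Let ε > 0 be given. We need δ > 0 so that 0 < |s − 6| < δ implies |(-2s - 4) + 16| < ε.
|(-2s - 4) + 16| = |-2s + 12| = 2|s − 6|.
Thus it suffices that |s − 6| < ε/2.
Take δ = ε/2. If 0 < |s − 6| < δ then |(-2s - 4) + 16| = 2|s − 6| < 2·(ε/2) = ε.

δ = ε/2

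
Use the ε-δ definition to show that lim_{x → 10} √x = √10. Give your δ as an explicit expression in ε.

δ = min(10, √10·ε)

Let ε > 0. We want δ > 0 such that 0 < |x − 10| < δ implies |√x − √10| < ε.
Multiplying by the conjugate, |√x − √10| = |x − 10|/(√x + √10).
Restrict δ ≤ 10 so that |x − 10| < 10 forces x > 0, and then √x + √10 > √10.
Hence |√x − √10| < |x − 10|/√10, which is < ε once |x − 10| < √10·ε.
Take δ = min(10, √10·ε). If 0 < |x − 10| < δ then x > 0 and |√x − √10| < |x − 10|/√10 < ε.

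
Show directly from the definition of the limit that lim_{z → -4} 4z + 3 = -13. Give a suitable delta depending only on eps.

delta = eps/4

Let eps > 0 be given. We need delta > 0 so that 0 < |z + 4| < delta implies |(4z + 3) + 13| < eps.
Since (4z + 3) + 13 = 4(z + 4), we have |(4z + 3) + 13| = 4|z + 4|.
Thus it suffices that |z + 4| < eps/4.
Take delta = eps/4. If 0 < |z + 4| < delta then |(4z + 3) + 13| = 4|z + 4| < 4·(eps/4) = eps.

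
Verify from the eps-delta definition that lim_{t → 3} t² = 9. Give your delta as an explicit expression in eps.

delta = min(1, eps/7)

Let eps > 0 be given. We seek delta > 0 with 0 < |t − 3| < delta ⇒ |t² − 9| < eps.
Factor: t² − 9 = (t − 3)(t + 3), so |t² − 9| = |t − 3|·|t + 3|.
Impose delta ≤ 1 so that |t| < 4; then |t + 3| ≤ 7.
Hence |t² − 9| ≤ 7|t − 3|, which is < eps once |t − 3| < eps/7.
Take delta = min(1, eps/7). If 0 < |t − 3| < delta then both bounds hold and |t² − 9| ≤ 7|t − 3| < 7·(eps/7) = eps.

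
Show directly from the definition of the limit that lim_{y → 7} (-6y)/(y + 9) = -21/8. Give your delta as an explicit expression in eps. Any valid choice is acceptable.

Let eps > 0. We want delta > 0 with 0 < |y − 7| < delta ⇒ |(-6y)/(y + 9) + 21/8| < eps.
Combining over a common denominator, (-6y)/(y + 9) + 21/8 = [(-6y)·16 − (-42)·(y + 9)] / [16·(y + 9)] = -54(y − 7) / (16(y + 9)).
So |(-6y)/(y + 9) + 21/8| = 54|y − 7| / (16·|y + 9|).
Restrict delta ≤ 8. Then |y − 7| < 8 gives |y + 9| = |(y − 7) + 16| ≥ 16 − 8 = 8.
Hence |(-6y)/(y + 9) + 21/8| < 54|y − 7|/(16·8) = (27/64)|y − 7|, which is < eps once |y − 7| < (64/27)eps.
Take delta = min(8, (64/27)eps). Then 0 < |y − 7| < delta forces both bounds, so |(-6y)/(y + 9) + 21/8| < eps.

delta = min(8, (64/27)eps)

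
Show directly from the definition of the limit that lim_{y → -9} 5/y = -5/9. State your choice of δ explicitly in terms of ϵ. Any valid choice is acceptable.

δ = min(9/2, (81/10)ϵ)

Suppose ϵ > 0. We seek δ > 0 such that 0 < |y + 9| < δ implies |5/y + 5/9| < ϵ.
|5/y + 5/9| = 5·|-9 − y|/(9·|y|) = 5|y + 9|/(9|y|).
Restrict δ ≤ 9/2. Then |y + 9| < 9/2 gives |y| > 9/2, so 9|y| > 81/2.
Then |5/y + 5/9| < 5|y + 9|/(81/2), which is < ϵ when |y + 9| < (81/10)ϵ.
Take δ = min(9/2, (81/10)ϵ). Then 0 < |y + 9| < δ gives both |y + 9| < 9/2 and |y + 9| < (81/10)ϵ, so |5/y + 5/9| < ϵ.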